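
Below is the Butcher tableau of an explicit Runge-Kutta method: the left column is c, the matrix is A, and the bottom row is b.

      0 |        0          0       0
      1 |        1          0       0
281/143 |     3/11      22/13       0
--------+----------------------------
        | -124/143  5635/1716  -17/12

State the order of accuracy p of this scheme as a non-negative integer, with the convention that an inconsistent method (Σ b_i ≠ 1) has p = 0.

b = (-124/143, 5635/1716, -17/12)
c = (0, 1, 281/143)
Ac = (0, 0, 22/13)
Σ b_i: (-124/143)·1 + 5635/1716·1 + (-17/12)·1 = 1 ✓
b·c: 5635/1716·1 + (-17/12)·281/143 = 1/2 ✓
b·c²: 5635/1716·1 + (-17/12)·78961/20449 = -44711/20449 ≠ 1/3 ⇒ order 2.
b·Ac: (-17/12)·22/13 = -187/78 ≠ 1/6

2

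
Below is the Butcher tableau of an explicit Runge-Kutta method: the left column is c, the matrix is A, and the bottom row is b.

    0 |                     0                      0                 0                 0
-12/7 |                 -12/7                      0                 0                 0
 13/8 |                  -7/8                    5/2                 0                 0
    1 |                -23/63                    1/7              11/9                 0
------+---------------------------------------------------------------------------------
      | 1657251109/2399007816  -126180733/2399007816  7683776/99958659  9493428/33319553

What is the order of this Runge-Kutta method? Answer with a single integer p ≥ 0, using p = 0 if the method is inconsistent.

b = (1657251109/2399007816, -126180733/2399007816, 7683776/99958659, 9493428/33319553)
c = (0, -12/7, 13/8, 1)
Ac = (0, 0, -30/7, 6143/3528)
Σ b_i: 1657251109/2399007816·1 + (-126180733/2399007816)·1 + 7683776/99958659·1 + 9493428/33319553·1 = 1 ✓
b·c: (-126180733/2399007816)·(-12/7) + 7683776/99958659·13/8 + 9493428/33319553·1 = 1/2 ✓
b·c²: (-126180733/2399007816)·144/49 + 7683776/99958659·169/64 + 9493428/33319553·1 = 1/3 ✓
b·Ac: 7683776/99958659·(-30/7) + 9493428/33319553·6143/3528 = 1/6 ✓
b·c³: (-126180733/2399007816)·(-1728/343) + 7683776/99958659·2197/512 + 9493428/33319553·1 = 4924550657/5597684904 ≠ 1/4 ⇒ order 3.
b·(c∘Ac): 7683776/99958659·(-195/28) + 9493428/33319553·6143/3528 = -54904729/1399421226 ≠ 1/8
b·Ac²: 7683776/99958659·360/49 + 9493428/33319553·720581/197568 = 17956636091/11195369808 ≠ 1/12
b·A²c: 9493428/33319553·(-110/21) = -49727480/33319553 ≠ 1/24

3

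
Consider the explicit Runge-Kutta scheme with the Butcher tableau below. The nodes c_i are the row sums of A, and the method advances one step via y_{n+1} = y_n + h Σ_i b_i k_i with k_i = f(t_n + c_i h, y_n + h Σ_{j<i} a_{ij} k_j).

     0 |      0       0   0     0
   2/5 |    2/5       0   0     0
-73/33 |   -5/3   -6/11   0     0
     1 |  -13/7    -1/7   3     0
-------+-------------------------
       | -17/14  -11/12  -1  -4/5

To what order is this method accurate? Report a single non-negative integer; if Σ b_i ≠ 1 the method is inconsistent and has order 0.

b = (-17/14, -11/12, -1, -4/5)
c = (0, 2/5, -73/33, 1)
Ac = (0, 0, -12/55, -2577/385)
Σ b_i: (-17/14)·1 + (-11/12)·1 + (-1)·1 + (-4/5)·1 = -1651/420 ≠ 1 ⇒ order 0.

0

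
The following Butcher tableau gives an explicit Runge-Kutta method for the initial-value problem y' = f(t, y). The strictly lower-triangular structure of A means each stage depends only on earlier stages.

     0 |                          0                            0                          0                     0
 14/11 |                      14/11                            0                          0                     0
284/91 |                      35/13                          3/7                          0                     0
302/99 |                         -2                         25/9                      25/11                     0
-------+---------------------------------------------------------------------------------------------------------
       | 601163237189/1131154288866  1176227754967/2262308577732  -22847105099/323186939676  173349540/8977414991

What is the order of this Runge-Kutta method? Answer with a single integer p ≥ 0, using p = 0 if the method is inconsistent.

3

b = (601163237189/1131154288866, 1176227754967/2262308577732, -22847105099/323186939676, 173349540/8977414991)
c = (0, 14/11, 284/91, 302/99)
Ac = (0, 0, 6/11, 95750/9009)
Σ b_i: 601163237189/1131154288866·1 + 1176227754967/2262308577732·1 + (-22847105099/323186939676)·1 + 173349540/8977414991·1 = 1 ✓
b·c: 1176227754967/2262308577732·14/11 + (-22847105099/323186939676)·284/91 + 173349540/8977414991·302/99 = 1/2 ✓
b·c²: 1176227754967/2262308577732·196/121 + (-22847105099/323186939676)·80656/8281 + 173349540/8977414991·91204/9801 = 1/3 ✓
b·Ac: (-22847105099/323186939676)·6/11 + 173349540/8977414991·95750/9009 = 1/6 ✓
b·c³: 1176227754967/2262308577732·2744/1331 + (-22847105099/323186939676)·22906304/753571 + 173349540/8977414991·27543608/970299 = -4234419693321362/8006875633737981 ≠ 1/4 ⇒ order 3.
b·(c∘Ac): (-22847105099/323186939676)·1704/1001 + 173349540/8977414991·28916500/891891 = 4943966010946/9776404925199 ≠ 1/8
b·Ac²: (-22847105099/323186939676)·84/121 + 173349540/8977414991·240200500/9018009 = 137968907541937/296550949397703 ≠ 1/12
b·A²c: 173349540/8977414991·150/121 = 26002431000/1086267213911 ≠ 1/24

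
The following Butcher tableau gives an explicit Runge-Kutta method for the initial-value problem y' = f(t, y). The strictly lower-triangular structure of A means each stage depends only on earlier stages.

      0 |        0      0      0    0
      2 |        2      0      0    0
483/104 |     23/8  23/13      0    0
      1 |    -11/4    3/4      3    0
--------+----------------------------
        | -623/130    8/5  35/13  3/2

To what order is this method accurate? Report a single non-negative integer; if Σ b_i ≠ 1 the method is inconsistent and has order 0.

b = (-623/130, 8/5, 35/13, 3/2)
c = (0, 2, 483/104, 1)
Ac = (0, 0, 46/13, 1605/104)
Σ b_i: (-623/130)·1 + 8/5·1 + 35/13·1 + 3/2·1 = 1 ✓
b·c: 8/5·2 + 35/13·483/104 + 3/2·1 = 116297/6760 ≠ 1/2 ⇒ order 1.

1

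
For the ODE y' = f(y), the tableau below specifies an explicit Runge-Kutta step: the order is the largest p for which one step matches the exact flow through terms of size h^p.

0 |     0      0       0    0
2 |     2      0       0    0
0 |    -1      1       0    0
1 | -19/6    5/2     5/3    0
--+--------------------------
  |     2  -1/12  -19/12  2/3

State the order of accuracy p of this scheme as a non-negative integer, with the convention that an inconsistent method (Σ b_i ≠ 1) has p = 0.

3

b = (2, -1/12, -19/12, 2/3)
c = (0, 2, 0, 1)
Ac = (0, 0, 2, 5)
Σ b_i: 2·1 + (-1/12)·1 + (-19/12)·1 + 2/3·1 = 1 ✓
b·c: (-1/12)·2 + 2/3·1 = 1/2 ✓
b·c²: (-1/12)·4 + 2/3·1 = 1/3 ✓
b·Ac: (-19/12)·2 + 2/3·5 = 1/6 ✓
b·c³: (-1/12)·8 + 2/3·1 = 0 ≠ 1/4 ⇒ order 3.
b·(c∘Ac): 2/3·5 = 10/3 ≠ 1/8
b·Ac²: (-19/12)·4 + 2/3·10 = 1/3 ≠ 1/12
b·A²c: 2/3·10/3 = 20/9 ≠ 1/24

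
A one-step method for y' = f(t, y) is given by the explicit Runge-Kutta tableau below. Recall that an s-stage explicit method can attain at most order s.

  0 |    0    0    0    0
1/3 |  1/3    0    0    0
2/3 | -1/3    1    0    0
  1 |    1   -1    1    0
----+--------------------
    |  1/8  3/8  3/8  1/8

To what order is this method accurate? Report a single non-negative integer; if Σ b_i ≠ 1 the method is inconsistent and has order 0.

4

b = (1/8, 3/8, 3/8, 1/8)
c = (0, 1/3, 2/3, 1)
Ac = (0, 0, 1/3, 1/3)
Σ b_i: 1/8·1 + 3/8·1 + 3/8·1 + 1/8·1 = 1 ✓
b·c: 3/8·1/3 + 3/8·2/3 + 1/8·1 = 1/2 ✓
b·c²: 3/8·1/9 + 3/8·4/9 + 1/8·1 = 1/3 ✓
b·Ac: 3/8·1/3 + 1/8·1/3 = 1/6 ✓
b·c³: 3/8·1/27 + 3/8·8/27 + 1/8·1 = 1/4 ✓
b·(c∘Ac): 3/8·2/9 + 1/8·1/3 = 1/8 ✓
b·Ac²: 3/8·1/9 + 1/8·1/3 = 1/12 ✓
b·A²c: 1/8·1/3 = 1/24 ✓; 4 stages ⇒ order 4.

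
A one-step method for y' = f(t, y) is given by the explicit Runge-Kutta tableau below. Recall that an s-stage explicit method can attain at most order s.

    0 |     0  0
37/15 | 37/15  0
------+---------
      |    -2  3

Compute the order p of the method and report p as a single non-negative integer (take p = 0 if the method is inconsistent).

1

b = (-2, 3)
c = (0, 37/15)
Σ b_i: (-2)·1 + 3·1 = 1 ✓
b·c: 3·37/15 = 37/5 ≠ 1/2 ⇒ order 1.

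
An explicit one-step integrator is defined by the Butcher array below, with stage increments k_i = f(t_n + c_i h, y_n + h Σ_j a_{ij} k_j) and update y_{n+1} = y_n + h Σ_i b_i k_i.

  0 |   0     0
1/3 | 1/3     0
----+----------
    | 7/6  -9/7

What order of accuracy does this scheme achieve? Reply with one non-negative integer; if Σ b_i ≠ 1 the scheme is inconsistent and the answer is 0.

b = (7/6, -9/7)
c = (0, 1/3)
Σ b_i: 7/6·1 + (-9/7)·1 = -5/42 ≠ 1 ⇒ order 0.

0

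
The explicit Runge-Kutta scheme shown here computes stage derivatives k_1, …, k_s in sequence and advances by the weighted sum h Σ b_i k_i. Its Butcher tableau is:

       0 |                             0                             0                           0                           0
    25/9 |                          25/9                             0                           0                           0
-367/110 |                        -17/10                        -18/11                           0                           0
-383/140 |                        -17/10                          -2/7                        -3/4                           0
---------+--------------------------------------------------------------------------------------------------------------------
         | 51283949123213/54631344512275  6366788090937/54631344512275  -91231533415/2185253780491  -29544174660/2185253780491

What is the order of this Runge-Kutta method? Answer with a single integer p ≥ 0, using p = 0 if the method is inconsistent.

b = (51283949123213/54631344512275, 6366788090937/54631344512275, -91231533415/2185253780491, -29544174660/2185253780491)
c = (0, 25/9, -367/110, -383/140)
Ac = (0, 0, -50/11, 47363/27720)
Σ b_i: 51283949123213/54631344512275·1 + 6366788090937/54631344512275·1 + (-91231533415/2185253780491)·1 + (-29544174660/2185253780491)·1 = 1 ✓
b·c: 6366788090937/54631344512275·25/9 + (-91231533415/2185253780491)·(-367/110) + (-29544174660/2185253780491)·(-383/140) = 1/2 ✓
b·c²: 6366788090937/54631344512275·625/81 + (-91231533415/2185253780491)·134689/12100 + (-29544174660/2185253780491)·146689/19600 = 1/3 ✓
b·Ac: (-91231533415/2185253780491)·(-50/11) + (-29544174660/2185253780491)·47363/27720 = 1/6 ✓
b·c³: 6366788090937/54631344512275·15625/729 + (-91231533415/2185253780491)·(-49430863/1331000) + (-29544174660/2185253780491)·(-56181887/2744000) = 224569175976637711/51921629824466160 ≠ 1/4 ⇒ order 3.
b·(c∘Ac): (-91231533415/2185253780491)·1835/121 + (-29544174660/2185253780491)·(-18140029/3880800) = -149454505870079/262230453658920 ≠ 1/8
b·Ac²: (-91231533415/2185253780491)·(-1250/99) + (-29544174660/2185253780491)·(-289605989/27442800) = 8694349837639727/12980407456116540 ≠ 1/12
b·A²c: (-29544174660/2185253780491)·75/22 = -100718777250/2185253780491 ≠ 1/24

3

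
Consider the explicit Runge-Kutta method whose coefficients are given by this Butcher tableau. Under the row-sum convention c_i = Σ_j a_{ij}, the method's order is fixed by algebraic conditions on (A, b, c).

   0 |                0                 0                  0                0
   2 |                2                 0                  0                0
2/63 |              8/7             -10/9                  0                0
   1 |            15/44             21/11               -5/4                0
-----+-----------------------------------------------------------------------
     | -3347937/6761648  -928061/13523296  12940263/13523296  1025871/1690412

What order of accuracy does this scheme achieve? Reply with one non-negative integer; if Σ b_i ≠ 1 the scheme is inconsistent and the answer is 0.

b = (-3347937/6761648, -928061/13523296, 12940263/13523296, 1025871/1690412)
c = (0, 2, 2/63, 1)
Ac = (0, 0, -20/9, 5237/1386)
Σ b_i: (-3347937/6761648)·1 + (-928061/13523296)·1 + 12940263/13523296·1 + 1025871/1690412·1 = 1 ✓
b·c: (-928061/13523296)·2 + 12940263/13523296·2/63 + 1025871/1690412·1 = 1/2 ✓
b·c²: (-928061/13523296)·4 + 12940263/13523296·4/3969 + 1025871/1690412·1 = 1/3 ✓
b·Ac: 12940263/13523296·(-20/9) + 1025871/1690412·5237/1386 = 1/6 ✓
b·c³: (-928061/13523296)·8 + 12940263/13523296·8/250047 + 1025871/1690412·1 = 18495871/319487868 ≠ 1/4 ⇒ order 3.
b·(c∘Ac): 12940263/13523296·(-40/567) + 1025871/1690412·5237/1386 = 22572847/10142472 ≠ 1/8
b·Ac²: 12940263/13523296·(-40/9) + 1025871/1690412·333341/43659 = 60819883/159743934 ≠ 1/12
b·A²c: 1025871/1690412·25/9 = 8548925/5071236 ≠ 1/24

3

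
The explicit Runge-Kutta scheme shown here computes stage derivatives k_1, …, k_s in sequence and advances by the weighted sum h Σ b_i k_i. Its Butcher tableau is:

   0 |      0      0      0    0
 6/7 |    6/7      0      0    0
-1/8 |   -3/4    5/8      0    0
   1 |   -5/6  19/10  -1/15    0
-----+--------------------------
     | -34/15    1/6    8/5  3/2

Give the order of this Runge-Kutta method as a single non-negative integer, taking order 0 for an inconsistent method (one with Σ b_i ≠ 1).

b = (-34/15, 1/6, 8/5, 3/2)
c = (0, 6/7, -1/8, 1)
Ac = (0, 0, 15/28, 275/168)
Σ b_i: (-34/15)·1 + 1/6·1 + 8/5·1 + 3/2·1 = 1 ✓
b·c: 1/6·6/7 + 8/5·(-1/8) + 3/2·1 = 101/70 ≠ 1/2 ⇒ order 1.

1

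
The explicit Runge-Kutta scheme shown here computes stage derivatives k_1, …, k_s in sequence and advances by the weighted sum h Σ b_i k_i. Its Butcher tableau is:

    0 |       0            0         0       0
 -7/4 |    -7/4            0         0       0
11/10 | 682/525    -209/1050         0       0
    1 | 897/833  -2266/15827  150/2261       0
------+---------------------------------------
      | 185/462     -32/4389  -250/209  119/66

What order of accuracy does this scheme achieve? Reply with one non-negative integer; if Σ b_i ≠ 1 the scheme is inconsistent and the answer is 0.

b = (185/462, -32/4389, -250/209, 119/66)
c = (0, -7/4, 11/10, 1)
Ac = (0, 0, 209/600, 11/34)
Σ b_i: 185/462·1 + (-32/4389)·1 + (-250/209)·1 + 119/66·1 = 1 ✓
b·c: (-32/4389)·(-7/4) + (-250/209)·11/10 + 119/66·1 = 1/2 ✓
b·c²: (-32/4389)·49/16 + (-250/209)·121/100 + 119/66·1 = 1/3 ✓
b·Ac: (-250/209)·209/600 + 119/66·11/34 = 1/6 ✓
b·c³: (-32/4389)·(-343/64) + (-250/209)·1331/1000 + 119/66·1 = 1/4 ✓
b·(c∘Ac): (-250/209)·2299/6000 + 119/66·11/34 = 1/8 ✓
b·Ac²: (-250/209)·(-1463/2400) + 119/66·(-341/952) = 1/12 ✓
b·A²c: 119/66·11/476 = 1/24 ✓; 4 stages ⇒ order 4.

4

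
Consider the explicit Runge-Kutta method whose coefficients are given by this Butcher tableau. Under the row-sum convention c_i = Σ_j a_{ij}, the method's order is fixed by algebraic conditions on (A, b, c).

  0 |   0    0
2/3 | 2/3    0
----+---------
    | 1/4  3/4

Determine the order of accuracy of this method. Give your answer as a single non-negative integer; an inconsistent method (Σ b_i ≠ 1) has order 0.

2

b = (1/4, 3/4)
c = (0, 2/3)
Σ b_i: 1/4·1 + 3/4·1 = 1 ✓
b·c: 3/4·2/3 = 1/2 ✓; 2 stages ⇒ order 2.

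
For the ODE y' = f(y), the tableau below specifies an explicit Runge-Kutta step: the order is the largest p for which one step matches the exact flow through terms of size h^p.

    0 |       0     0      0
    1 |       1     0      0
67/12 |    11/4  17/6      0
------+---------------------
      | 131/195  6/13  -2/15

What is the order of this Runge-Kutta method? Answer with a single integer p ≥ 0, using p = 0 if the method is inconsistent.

b = (131/195, 6/13, -2/15)
c = (0, 1, 67/12)
Ac = (0, 0, 17/6)
Σ b_i: 131/195·1 + 6/13·1 + (-2/15)·1 = 1 ✓
b·c: 6/13·1 + (-2/15)·67/12 = -331/1170 ≠ 1/2 ⇒ order 1.

1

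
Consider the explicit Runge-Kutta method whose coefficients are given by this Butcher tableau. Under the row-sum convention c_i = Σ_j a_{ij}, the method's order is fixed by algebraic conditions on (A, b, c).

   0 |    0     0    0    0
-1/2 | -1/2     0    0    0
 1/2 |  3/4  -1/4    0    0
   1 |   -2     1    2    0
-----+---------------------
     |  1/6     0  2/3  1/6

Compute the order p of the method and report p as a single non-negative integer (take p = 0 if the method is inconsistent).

b = (1/6, 0, 2/3, 1/6)
c = (0, -1/2, 1/2, 1)
Ac = (0, 0, 1/8, 1/2)
Σ b_i: 1/6·1 + 2/3·1 + 1/6·1 = 1 ✓
b·c: 2/3·1/2 + 1/6·1 = 1/2 ✓
b·c²: 2/3·1/4 + 1/6·1 = 1/3 ✓
b·Ac: 2/3·1/8 + 1/6·1/2 = 1/6 ✓
b·c³: 2/3·1/8 + 1/6·1 = 1/4 ✓
b·(c∘Ac): 2/3·1/16 + 1/6·1/2 = 1/8 ✓
b·Ac²: 2/3·(-1/16) + 1/6·3/4 = 1/12 ✓
b·A²c: 1/6·1/4 = 1/24 ✓; 4 stages ⇒ order 4.

4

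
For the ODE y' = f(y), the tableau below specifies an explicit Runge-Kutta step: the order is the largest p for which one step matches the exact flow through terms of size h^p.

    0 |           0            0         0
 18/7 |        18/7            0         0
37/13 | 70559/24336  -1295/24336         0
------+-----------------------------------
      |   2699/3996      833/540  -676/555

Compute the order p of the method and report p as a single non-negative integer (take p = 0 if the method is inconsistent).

b = (2699/3996, 833/540, -676/555)
c = (0, 18/7, 37/13)
Ac = (0, 0, -185/1352)
Σ b_i: 2699/3996·1 + 833/540·1 + (-676/555)·1 = 1 ✓
b·c: 833/540·18/7 + (-676/555)·37/13 = 1/2 ✓
b·c²: 833/540·324/49 + (-676/555)·1369/169 = 1/3 ✓
b·Ac: (-676/555)·(-185/1352) = 1/6 ✓; 3 stages ⇒ order 3.

3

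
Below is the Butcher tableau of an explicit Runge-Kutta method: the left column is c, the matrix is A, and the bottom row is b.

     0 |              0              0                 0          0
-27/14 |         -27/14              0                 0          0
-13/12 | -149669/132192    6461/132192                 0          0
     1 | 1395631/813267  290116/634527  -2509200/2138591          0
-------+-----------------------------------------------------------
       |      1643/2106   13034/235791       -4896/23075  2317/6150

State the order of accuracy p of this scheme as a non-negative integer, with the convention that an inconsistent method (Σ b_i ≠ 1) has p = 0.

b = (1643/2106, 13034/235791, -4896/23075, 2317/6150)
c = (0, -27/14, -13/12, 1)
Ac = (0, 0, -923/9792, 902/2317)
Σ b_i: 1643/2106·1 + 13034/235791·1 + (-4896/23075)·1 + 2317/6150·1 = 1 ✓
b·c: 13034/235791·(-27/14) + (-4896/23075)·(-13/12) + 2317/6150·1 = 1/2 ✓
b·c²: 13034/235791·729/196 + (-4896/23075)·169/144 + 2317/6150·1 = 1/3 ✓
b·Ac: (-4896/23075)·(-923/9792) + 2317/6150·902/2317 = 1/6 ✓
b·c³: 13034/235791·(-19683/2744) + (-4896/23075)·(-2197/1728) + 2317/6150·1 = 1/4 ✓
b·(c∘Ac): (-4896/23075)·11999/117504 + 2317/6150·902/2317 = 1/8 ✓
b·Ac²: (-4896/23075)·2769/15232 + 2317/6150·5248/16219 = 1/12 ✓
b·A²c: 2317/6150·1025/9268 = 1/24 ✓; 4 stages ⇒ order 4.

4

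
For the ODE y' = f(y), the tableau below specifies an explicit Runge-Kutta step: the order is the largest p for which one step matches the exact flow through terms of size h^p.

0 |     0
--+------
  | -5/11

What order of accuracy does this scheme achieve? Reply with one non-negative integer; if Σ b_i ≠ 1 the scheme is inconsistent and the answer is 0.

0

b = (-5/11)
c = (0)
Σ b_i: (-5/11)·1 = -5/11 ≠ 1 ⇒ order 0.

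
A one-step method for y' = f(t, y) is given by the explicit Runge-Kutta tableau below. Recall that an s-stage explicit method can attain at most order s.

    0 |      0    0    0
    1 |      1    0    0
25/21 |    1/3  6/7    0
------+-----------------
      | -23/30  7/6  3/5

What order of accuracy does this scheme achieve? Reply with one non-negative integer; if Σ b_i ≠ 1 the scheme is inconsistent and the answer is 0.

1

b = (-23/30, 7/6, 3/5)
c = (0, 1, 25/21)
Ac = (0, 0, 6/7)
Σ b_i: (-23/30)·1 + 7/6·1 + 3/5·1 = 1 ✓
b·c: 7/6·1 + 3/5·25/21 = 79/42 ≠ 1/2 ⇒ order 1.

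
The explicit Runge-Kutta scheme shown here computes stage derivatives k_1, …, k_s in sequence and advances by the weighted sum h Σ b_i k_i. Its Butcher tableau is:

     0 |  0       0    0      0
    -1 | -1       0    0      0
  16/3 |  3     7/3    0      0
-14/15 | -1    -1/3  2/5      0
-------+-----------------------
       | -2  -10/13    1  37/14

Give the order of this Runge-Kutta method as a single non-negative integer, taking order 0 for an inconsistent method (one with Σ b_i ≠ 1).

0

b = (-2, -10/13, 1, 37/14)
c = (0, -1, 16/3, -14/15)
Ac = (0, 0, -7/3, 37/15)
Σ b_i: (-2)·1 + (-10/13)·1 + 1·1 + 37/14·1 = 159/182 ≠ 1 ⇒ order 0.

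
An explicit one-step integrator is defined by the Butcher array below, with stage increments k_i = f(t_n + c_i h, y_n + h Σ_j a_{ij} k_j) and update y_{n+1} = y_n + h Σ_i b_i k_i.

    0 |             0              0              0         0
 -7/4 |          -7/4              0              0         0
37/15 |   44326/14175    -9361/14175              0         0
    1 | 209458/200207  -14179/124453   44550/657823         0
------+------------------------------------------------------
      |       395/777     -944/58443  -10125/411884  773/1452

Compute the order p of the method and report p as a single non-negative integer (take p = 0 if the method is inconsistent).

b = (395/777, -944/58443, -10125/411884, 773/1452)
c = (0, -7/4, 37/15, 1)
Ac = (0, 0, 9361/8100, 1133/3092)
Σ b_i: 395/777·1 + (-944/58443)·1 + (-10125/411884)·1 + 773/1452·1 = 1 ✓
b·c: (-944/58443)·(-7/4) + (-10125/411884)·37/15 + 773/1452·1 = 1/2 ✓
b·c²: (-944/58443)·49/16 + (-10125/411884)·1369/225 + 773/1452·1 = 1/3 ✓
b·Ac: (-10125/411884)·9361/8100 + 773/1452·1133/3092 = 1/6 ✓
b·c³: (-944/58443)·(-343/64) + (-10125/411884)·50653/3375 + 773/1452·1 = 1/4 ✓
b·(c∘Ac): (-10125/411884)·346357/121500 + 773/1452·1133/3092 = 1/8 ✓
b·Ac²: (-10125/411884)·(-65527/32400) + 773/1452·781/12368 = 1/12 ✓
b·A²c: 773/1452·121/1546 = 1/24 ✓; 4 stages ⇒ order 4.

4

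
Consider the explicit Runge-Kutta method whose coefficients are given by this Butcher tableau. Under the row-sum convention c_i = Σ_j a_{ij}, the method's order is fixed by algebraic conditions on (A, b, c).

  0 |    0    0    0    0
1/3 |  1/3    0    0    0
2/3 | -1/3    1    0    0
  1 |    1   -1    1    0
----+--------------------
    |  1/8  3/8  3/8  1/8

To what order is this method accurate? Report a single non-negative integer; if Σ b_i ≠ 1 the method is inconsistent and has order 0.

4

b = (1/8, 3/8, 3/8, 1/8)
c = (0, 1/3, 2/3, 1)
Ac = (0, 0, 1/3, 1/3)
Σ b_i: 1/8·1 + 3/8·1 + 3/8·1 + 1/8·1 = 1 ✓
b·c: 3/8·1/3 + 3/8·2/3 + 1/8·1 = 1/2 ✓
b·c²: 3/8·1/9 + 3/8·4/9 + 1/8·1 = 1/3 ✓
b·Ac: 3/8·1/3 + 1/8·1/3 = 1/6 ✓
b·c³: 3/8·1/27 + 3/8·8/27 + 1/8·1 = 1/4 ✓
b·(c∘Ac): 3/8·2/9 + 1/8·1/3 = 1/8 ✓
b·Ac²: 3/8·1/9 + 1/8·1/3 = 1/12 ✓
b·A²c: 1/8·1/3 = 1/24 ✓; 4 stages ⇒ order 4.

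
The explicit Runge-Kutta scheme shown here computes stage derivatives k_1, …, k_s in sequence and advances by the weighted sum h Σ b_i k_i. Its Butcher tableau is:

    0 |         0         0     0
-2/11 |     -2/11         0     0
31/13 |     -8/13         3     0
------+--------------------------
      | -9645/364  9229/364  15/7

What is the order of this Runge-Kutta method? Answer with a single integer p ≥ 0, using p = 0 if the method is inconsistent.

2

b = (-9645/364, 9229/364, 15/7)
c = (0, -2/11, 31/13)
Ac = (0, 0, -6/11)
Σ b_i: (-9645/364)·1 + 9229/364·1 + 15/7·1 = 1 ✓
b·c: 9229/364·(-2/11) + 15/7·31/13 = 1/2 ✓
b·c²: 9229/364·4/121 + 15/7·961/169 = 169472/13013 ≠ 1/3 ⇒ order 2.
b·Ac: 15/7·(-6/11) = -90/77 ≠ 1/6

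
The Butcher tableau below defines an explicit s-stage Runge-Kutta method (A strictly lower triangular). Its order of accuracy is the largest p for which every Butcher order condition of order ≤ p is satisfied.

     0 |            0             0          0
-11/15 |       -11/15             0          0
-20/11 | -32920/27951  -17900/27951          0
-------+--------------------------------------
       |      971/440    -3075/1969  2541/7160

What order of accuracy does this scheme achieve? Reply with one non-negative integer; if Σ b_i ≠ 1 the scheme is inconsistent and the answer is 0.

3

b = (971/440, -3075/1969, 2541/7160)
c = (0, -11/15, -20/11)
Ac = (0, 0, 3580/7623)
Σ b_i: 971/440·1 + (-3075/1969)·1 + 2541/7160·1 = 1 ✓
b·c: (-3075/1969)·(-11/15) + 2541/7160·(-20/11) = 1/2 ✓
b·c²: (-3075/1969)·121/225 + 2541/7160·400/121 = 1/3 ✓
b·Ac: 2541/7160·3580/7623 = 1/6 ✓; 3 stages ⇒ order 3.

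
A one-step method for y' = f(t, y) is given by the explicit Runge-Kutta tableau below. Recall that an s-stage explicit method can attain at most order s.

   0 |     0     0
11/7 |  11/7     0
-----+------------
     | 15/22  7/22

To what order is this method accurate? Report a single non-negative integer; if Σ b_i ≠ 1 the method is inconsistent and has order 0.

b = (15/22, 7/22)
c = (0, 11/7)
Σ b_i: 15/22·1 + 7/22·1 = 1 ✓
b·c: 7/22·11/7 = 1/2 ✓; 2 stages ⇒ order 2.

2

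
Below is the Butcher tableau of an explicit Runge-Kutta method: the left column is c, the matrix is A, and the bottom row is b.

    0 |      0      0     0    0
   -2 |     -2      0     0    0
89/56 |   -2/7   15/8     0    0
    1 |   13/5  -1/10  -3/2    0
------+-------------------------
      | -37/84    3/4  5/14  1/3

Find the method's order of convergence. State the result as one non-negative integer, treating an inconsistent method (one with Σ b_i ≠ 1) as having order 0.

b = (-37/84, 3/4, 5/14, 1/3)
c = (0, -2, 89/56, 1)
Ac = (0, 0, -15/4, -1223/560)
Σ b_i: (-37/84)·1 + 3/4·1 + 5/14·1 + 1/3·1 = 1 ✓
b·c: 3/4·(-2) + 5/14·89/56 + 1/3·1 = -1409/2352 ≠ 1/2 ⇒ order 1.

1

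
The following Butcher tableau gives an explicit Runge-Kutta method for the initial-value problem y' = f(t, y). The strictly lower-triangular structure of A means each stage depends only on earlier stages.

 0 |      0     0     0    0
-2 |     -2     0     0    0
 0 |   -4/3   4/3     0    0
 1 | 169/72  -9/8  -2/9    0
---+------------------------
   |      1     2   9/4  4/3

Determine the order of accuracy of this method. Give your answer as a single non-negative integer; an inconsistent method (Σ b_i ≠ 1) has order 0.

b = (1, 2, 9/4, 4/3)
c = (0, -2, 0, 1)
Ac = (0, 0, -8/3, 9/4)
Σ b_i: 1·1 + 2·1 + 9/4·1 + 4/3·1 = 79/12 ≠ 1 ⇒ order 0.

0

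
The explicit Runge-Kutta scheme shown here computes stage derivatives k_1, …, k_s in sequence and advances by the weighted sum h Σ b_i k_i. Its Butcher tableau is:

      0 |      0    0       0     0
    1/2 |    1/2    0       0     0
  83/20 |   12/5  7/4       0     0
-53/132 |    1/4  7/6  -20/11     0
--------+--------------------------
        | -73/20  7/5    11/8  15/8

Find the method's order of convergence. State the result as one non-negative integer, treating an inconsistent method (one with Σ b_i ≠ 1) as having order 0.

1

b = (-73/20, 7/5, 11/8, 15/8)
c = (0, 1/2, 83/20, -53/132)
Ac = (0, 0, 7/8, -919/132)
Σ b_i: (-73/20)·1 + 7/5·1 + 11/8·1 + 15/8·1 = 1 ✓
b·c: 7/5·1/2 + 11/8·83/20 + 15/8·(-53/132) = 995/176 ≠ 1/2 ⇒ order 1.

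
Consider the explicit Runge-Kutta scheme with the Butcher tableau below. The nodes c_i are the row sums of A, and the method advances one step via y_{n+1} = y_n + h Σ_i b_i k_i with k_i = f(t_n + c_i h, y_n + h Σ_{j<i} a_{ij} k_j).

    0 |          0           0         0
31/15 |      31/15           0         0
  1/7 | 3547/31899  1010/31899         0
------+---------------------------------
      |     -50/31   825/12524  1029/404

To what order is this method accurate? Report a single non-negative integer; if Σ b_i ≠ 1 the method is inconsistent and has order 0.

b = (-50/31, 825/12524, 1029/404)
c = (0, 31/15, 1/7)
Ac = (0, 0, 202/3087)
Σ b_i: (-50/31)·1 + 825/12524·1 + 1029/404·1 = 1 ✓
b·c: 825/12524·31/15 + 1029/404·1/7 = 1/2 ✓
b·c²: 825/12524·961/225 + 1029/404·1/49 = 1/3 ✓
b·Ac: 1029/404·202/3087 = 1/6 ✓; 3 stages ⇒ order 3.

3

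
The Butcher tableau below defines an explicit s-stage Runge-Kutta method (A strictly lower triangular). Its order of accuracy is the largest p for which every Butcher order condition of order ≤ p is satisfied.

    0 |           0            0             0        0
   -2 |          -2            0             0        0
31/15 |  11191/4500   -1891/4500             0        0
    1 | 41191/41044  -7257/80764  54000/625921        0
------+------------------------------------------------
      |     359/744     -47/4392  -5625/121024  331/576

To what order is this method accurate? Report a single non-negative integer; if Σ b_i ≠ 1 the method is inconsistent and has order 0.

b = (359/744, -47/4392, -5625/121024, 331/576)
c = (0, -2, 31/15, 1)
Ac = (0, 0, 1891/2250, 237/662)
Σ b_i: 359/744·1 + (-47/4392)·1 + (-5625/121024)·1 + 331/576·1 = 1 ✓
b·c: (-47/4392)·(-2) + (-5625/121024)·31/15 + 331/576·1 = 1/2 ✓
b·c²: (-47/4392)·4 + (-5625/121024)·961/225 + 331/576·1 = 1/3 ✓
b·Ac: (-5625/121024)·1891/2250 + 331/576·237/662 = 1/6 ✓
b·c³: (-47/4392)·(-8) + (-5625/121024)·29791/3375 + 331/576·1 = 1/4 ✓
b·(c∘Ac): (-5625/121024)·58621/33750 + 331/576·237/662 = 1/8 ✓
b·Ac²: (-5625/121024)·(-1891/1125) + 331/576·3/331 = 1/12 ✓
b·A²c: 331/576·24/331 = 1/24 ✓; 4 stages ⇒ order 4.

4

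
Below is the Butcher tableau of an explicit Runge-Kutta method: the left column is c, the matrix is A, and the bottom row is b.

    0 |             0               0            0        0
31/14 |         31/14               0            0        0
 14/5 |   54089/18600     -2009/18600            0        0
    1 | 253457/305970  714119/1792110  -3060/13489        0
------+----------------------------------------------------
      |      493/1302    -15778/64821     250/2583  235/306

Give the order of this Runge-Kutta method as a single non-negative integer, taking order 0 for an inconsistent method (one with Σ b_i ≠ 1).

4

b = (493/1302, -15778/64821, 250/2583, 235/306)
c = (0, 31/14, 14/5, 1)
Ac = (0, 0, -287/1200, 697/2820)
Σ b_i: 493/1302·1 + (-15778/64821)·1 + 250/2583·1 + 235/306·1 = 1 ✓
b·c: (-15778/64821)·31/14 + 250/2583·14/5 + 235/306·1 = 1/2 ✓
b·c²: (-15778/64821)·961/196 + 250/2583·196/25 + 235/306·1 = 1/3 ✓
b·Ac: 250/2583·(-287/1200) + 235/306·697/2820 = 1/6 ✓
b·c³: (-15778/64821)·29791/2744 + 250/2583·2744/125 + 235/306·1 = 1/4 ✓
b·(c∘Ac): 250/2583·(-2009/3000) + 235/306·697/2820 = 1/8 ✓
b·Ac²: 250/2583·(-1271/2400) + 235/306·6919/39480 = 1/12 ✓
b·A²c: 235/306·51/940 = 1/24 ✓; 4 stages ⇒ order 4.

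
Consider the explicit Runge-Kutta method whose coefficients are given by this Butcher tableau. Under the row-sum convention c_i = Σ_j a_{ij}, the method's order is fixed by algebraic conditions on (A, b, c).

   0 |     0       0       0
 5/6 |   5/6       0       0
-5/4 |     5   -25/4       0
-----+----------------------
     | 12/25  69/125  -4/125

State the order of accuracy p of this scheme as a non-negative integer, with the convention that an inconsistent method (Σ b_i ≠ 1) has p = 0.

3

b = (12/25, 69/125, -4/125)
c = (0, 5/6, -5/4)
Ac = (0, 0, -125/24)
Σ b_i: 12/25·1 + 69/125·1 + (-4/125)·1 = 1 ✓
b·c: 69/125·5/6 + (-4/125)·(-5/4) = 1/2 ✓
b·c²: 69/125·25/36 + (-4/125)·25/16 = 1/3 ✓
b·Ac: (-4/125)·(-125/24) = 1/6 ✓; 3 stages ⇒ order 3.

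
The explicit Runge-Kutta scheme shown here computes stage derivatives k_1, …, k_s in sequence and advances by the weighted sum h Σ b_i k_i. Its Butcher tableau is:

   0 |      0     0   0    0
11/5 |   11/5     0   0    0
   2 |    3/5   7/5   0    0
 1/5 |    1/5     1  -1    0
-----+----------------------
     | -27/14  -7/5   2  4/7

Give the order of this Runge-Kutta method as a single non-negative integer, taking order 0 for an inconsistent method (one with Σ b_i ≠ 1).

b = (-27/14, -7/5, 2, 4/7)
c = (0, 11/5, 2, 1/5)
Ac = (0, 0, 77/25, 1/5)
Σ b_i: (-27/14)·1 + (-7/5)·1 + 2·1 + 4/7·1 = -53/70 ≠ 1 ⇒ order 0.

0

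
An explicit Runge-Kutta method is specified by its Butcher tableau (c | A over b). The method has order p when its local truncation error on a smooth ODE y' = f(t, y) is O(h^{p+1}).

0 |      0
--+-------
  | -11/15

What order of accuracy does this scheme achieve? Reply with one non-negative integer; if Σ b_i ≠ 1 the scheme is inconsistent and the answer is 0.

0

b = (-11/15)
c = (0)
Σ b_i: (-11/15)·1 = -11/15 ≠ 1 ⇒ order 0.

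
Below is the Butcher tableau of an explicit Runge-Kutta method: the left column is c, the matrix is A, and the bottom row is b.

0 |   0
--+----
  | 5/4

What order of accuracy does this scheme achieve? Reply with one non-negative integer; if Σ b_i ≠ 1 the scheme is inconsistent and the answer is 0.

b = (5/4)
c = (0)
Σ b_i: 5/4·1 = 5/4 ≠ 1 ⇒ order 0.

0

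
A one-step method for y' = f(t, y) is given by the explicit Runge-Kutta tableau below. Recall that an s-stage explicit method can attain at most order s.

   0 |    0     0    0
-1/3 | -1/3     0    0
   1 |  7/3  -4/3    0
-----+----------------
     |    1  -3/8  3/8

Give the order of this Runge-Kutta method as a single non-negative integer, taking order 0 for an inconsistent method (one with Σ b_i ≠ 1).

3

b = (1, -3/8, 3/8)
c = (0, -1/3, 1)
Ac = (0, 0, 4/9)
Σ b_i: 1·1 + (-3/8)·1 + 3/8·1 = 1 ✓
b·c: (-3/8)·(-1/3) + 3/8·1 = 1/2 ✓
b·c²: (-3/8)·1/9 + 3/8·1 = 1/3 ✓
b·Ac: 3/8·4/9 = 1/6 ✓; 3 stages ⇒ order 3.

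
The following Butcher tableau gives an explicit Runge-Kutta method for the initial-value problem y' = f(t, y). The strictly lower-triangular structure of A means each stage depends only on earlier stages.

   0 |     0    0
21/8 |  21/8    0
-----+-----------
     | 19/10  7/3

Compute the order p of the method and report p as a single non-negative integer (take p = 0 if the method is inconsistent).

b = (19/10, 7/3)
c = (0, 21/8)
Σ b_i: 19/10·1 + 7/3·1 = 127/30 ≠ 1 ⇒ order 0.

0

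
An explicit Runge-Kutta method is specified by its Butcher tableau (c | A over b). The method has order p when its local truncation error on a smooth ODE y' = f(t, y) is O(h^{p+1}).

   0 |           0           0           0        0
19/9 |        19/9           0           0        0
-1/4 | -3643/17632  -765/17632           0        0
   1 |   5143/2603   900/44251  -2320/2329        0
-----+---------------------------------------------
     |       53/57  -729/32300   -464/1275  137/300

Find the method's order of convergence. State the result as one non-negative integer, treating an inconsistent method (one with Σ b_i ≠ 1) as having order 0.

b = (53/57, -729/32300, -464/1275, 137/300)
c = (0, 19/9, -1/4, 1)
Ac = (0, 0, -85/928, 40/137)
Σ b_i: 53/57·1 + (-729/32300)·1 + (-464/1275)·1 + 137/300·1 = 1 ✓
b·c: (-729/32300)·19/9 + (-464/1275)·(-1/4) + 137/300·1 = 1/2 ✓
b·c²: (-729/32300)·361/81 + (-464/1275)·1/16 + 137/300·1 = 1/3 ✓
b·Ac: (-464/1275)·(-85/928) + 137/300·40/137 = 1/6 ✓
b·c³: (-729/32300)·6859/729 + (-464/1275)·(-1/64) + 137/300·1 = 1/4 ✓
b·(c∘Ac): (-464/1275)·85/3712 + 137/300·40/137 = 1/8 ✓
b·Ac²: (-464/1275)·(-1615/8352) + 137/300·35/1233 = 1/12 ✓
b·A²c: 137/300·25/274 = 1/24 ✓; 4 stages ⇒ order 4.

4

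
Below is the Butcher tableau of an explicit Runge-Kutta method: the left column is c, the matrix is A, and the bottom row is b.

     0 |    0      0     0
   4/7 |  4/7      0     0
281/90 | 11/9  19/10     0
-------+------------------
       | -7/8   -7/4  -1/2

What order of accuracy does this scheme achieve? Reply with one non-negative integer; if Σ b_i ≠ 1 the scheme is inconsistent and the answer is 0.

b = (-7/8, -7/4, -1/2)
c = (0, 4/7, 281/90)
Ac = (0, 0, 38/35)
Σ b_i: (-7/8)·1 + (-7/4)·1 + (-1/2)·1 = -25/8 ≠ 1 ⇒ order 0.

0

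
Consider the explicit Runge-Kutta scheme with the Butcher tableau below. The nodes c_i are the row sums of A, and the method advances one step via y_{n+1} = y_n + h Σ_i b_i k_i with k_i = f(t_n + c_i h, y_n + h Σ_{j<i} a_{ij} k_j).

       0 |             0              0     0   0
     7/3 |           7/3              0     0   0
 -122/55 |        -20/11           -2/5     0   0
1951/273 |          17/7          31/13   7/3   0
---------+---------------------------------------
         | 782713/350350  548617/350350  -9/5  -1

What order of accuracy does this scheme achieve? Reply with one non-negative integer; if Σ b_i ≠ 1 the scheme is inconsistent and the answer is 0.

2

b = (782713/350350, 548617/350350, -9/5, -1)
c = (0, 7/3, -122/55, 1951/273)
Ac = (0, 0, -14/15, 833/2145)
Σ b_i: 782713/350350·1 + 548617/350350·1 + (-9/5)·1 + (-1)·1 = 1 ✓
b·c: 548617/350350·7/3 + (-9/5)·(-122/55) + (-1)·1951/273 = 1/2 ✓
b·c²: 548617/350350·49/9 + (-9/5)·14884/3025 + (-1)·3806401/74529 = -38630015701/751500750 ≠ 1/3 ⇒ order 2.
b·Ac: (-9/5)·(-14/15) + (-1)·833/2145 = 13853/10725 ≠ 1/6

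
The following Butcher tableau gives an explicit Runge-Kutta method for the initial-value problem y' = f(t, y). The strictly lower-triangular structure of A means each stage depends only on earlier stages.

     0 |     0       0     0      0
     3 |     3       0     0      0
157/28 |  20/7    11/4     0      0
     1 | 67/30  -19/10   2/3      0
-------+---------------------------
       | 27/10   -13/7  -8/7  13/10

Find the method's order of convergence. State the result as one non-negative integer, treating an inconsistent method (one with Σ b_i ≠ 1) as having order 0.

b = (27/10, -13/7, -8/7, 13/10)
c = (0, 3, 157/28, 1)
Ac = (0, 0, 33/4, -206/105)
Σ b_i: 27/10·1 + (-13/7)·1 + (-8/7)·1 + 13/10·1 = 1 ✓
b·c: (-13/7)·3 + (-8/7)·157/28 + 13/10·1 = -5233/490 ≠ 1/2 ⇒ order 1.

1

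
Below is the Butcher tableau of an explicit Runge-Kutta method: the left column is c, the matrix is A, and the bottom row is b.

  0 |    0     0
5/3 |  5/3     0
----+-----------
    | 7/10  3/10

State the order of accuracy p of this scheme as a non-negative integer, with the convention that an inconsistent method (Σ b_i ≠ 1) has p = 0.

2

b = (7/10, 3/10)
c = (0, 5/3)
Σ b_i: 7/10·1 + 3/10·1 = 1 ✓
b·c: 3/10·5/3 = 1/2 ✓; 2 stages ⇒ order 2.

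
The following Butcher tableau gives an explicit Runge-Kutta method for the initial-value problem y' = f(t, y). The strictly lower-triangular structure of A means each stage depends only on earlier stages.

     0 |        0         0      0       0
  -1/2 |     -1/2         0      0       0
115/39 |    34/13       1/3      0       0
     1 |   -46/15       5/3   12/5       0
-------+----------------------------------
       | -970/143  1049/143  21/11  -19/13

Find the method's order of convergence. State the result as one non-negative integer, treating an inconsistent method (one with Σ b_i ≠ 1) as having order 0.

b = (-970/143, 1049/143, 21/11, -19/13)
c = (0, -1/2, 115/39, 1)
Ac = (0, 0, -1/6, 487/78)
Σ b_i: (-970/143)·1 + 1049/143·1 + 21/11·1 + (-19/13)·1 = 1 ✓
b·c: 1049/143·(-1/2) + 21/11·115/39 + (-19/13)·1 = 1/2 ✓
b·c²: 1049/143·1/4 + 21/11·13225/1521 + (-19/13)·1 = 378607/22308 ≠ 1/3 ⇒ order 2.
b·Ac: 21/11·(-1/6) + (-19/13)·487/78 = -52666/5577 ≠ 1/6

2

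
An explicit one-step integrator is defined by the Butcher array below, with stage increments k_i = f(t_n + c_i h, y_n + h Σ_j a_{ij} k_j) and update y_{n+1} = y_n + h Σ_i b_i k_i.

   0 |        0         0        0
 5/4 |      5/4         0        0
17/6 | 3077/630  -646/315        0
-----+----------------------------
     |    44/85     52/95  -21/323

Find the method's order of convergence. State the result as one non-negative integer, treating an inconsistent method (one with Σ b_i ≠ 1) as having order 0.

b = (44/85, 52/95, -21/323)
c = (0, 5/4, 17/6)
Ac = (0, 0, -323/126)
Σ b_i: 44/85·1 + 52/95·1 + (-21/323)·1 = 1 ✓
b·c: 52/95·5/4 + (-21/323)·17/6 = 1/2 ✓
b·c²: 52/95·25/16 + (-21/323)·289/36 = 1/3 ✓
b·Ac: (-21/323)·(-323/126) = 1/6 ✓; 3 stages ⇒ order 3.

3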